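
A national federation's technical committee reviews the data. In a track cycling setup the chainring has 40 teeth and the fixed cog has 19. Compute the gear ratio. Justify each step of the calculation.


GR = front_teeth / rear_teeth
GR = 40 / 19
GR = 2.1053

2.1053


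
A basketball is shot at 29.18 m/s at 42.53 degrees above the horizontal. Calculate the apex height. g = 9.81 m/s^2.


H = (v*sin(theta))^2 / (2*g)
vy = v*sin(theta) = 29.18 * sin(42.53 deg) = 19.725 m/s
H = vy^2 / (2*g) = 389.075 / (2*9.81)
H = 389.075 / 19.62 = 19.8305 m

19.8305 m


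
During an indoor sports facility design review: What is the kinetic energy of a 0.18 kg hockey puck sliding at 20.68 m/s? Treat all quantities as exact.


KE = 0.5 * m * v^2
KE = 0.5 * 0.18 * 20.68^2
KE = 0.5 * 0.18 * 427.6624 = 38.4896 J

38.4896 J


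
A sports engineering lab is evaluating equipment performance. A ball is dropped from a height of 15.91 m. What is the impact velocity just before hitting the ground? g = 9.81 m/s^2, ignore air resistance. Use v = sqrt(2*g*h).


v = sqrt(2 * g * h)
v = sqrt(2 * 9.81 * 15.91)
v = sqrt(312.1542) = 17.6679 m/s

17.6679 m/s


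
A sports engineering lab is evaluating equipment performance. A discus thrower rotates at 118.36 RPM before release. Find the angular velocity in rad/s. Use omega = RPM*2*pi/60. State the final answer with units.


omega = RPM * 2 * pi / 60
omega = 118.36 * 2 * 3.14159 / 60
omega = 743.6778 / 60 = 12.3946 rad/s

12.3946 rad/s


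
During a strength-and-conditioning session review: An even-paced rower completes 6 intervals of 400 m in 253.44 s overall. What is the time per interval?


Split time = total_time / n_laps = 253.44 / 6
Split time = 42.24 s per lap

42.24 s


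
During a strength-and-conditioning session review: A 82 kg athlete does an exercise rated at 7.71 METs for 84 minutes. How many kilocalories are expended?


kcal = MET * mass * time_hr
Convert time: 84 min = 1.4 hr
kcal = 7.71 * 82 * 1.4
kcal = 885.108 kcal

885.108 kcal


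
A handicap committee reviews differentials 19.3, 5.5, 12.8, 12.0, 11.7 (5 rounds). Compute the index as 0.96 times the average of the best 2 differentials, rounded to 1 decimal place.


All differentials: 19.3, 5.5, 12.8, 12.0, 11.7
Sorted: 5.5, 11.7, 12.0, 12.8, 19.3
Best 2: 5.5, 11.7
Average of best = 17.2 / 2 = 8.6
Raw index = 8.6 * 0.96 = 8.256
Handicap index = round(8.256, 1) = 8.3

8.3


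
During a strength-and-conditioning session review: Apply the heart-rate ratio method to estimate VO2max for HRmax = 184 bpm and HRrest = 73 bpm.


VO2max = 15.3 * HRmax / HRrest
VO2max = 15.3 * 184 / 73
VO2max = 2815.2 / 73 = 38.5644 mL/kg/min

38.5644 mL/kg/min


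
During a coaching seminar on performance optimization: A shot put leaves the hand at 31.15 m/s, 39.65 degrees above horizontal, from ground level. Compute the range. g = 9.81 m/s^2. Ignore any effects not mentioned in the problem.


R = v^2 * sin(2*theta) / g
Convert angle to radians: theta = 39.65 deg = 0.692 rad
sin(2*theta) = sin(1.384) = 0.9826
R = 31.15^2 * 0.9826 / 9.81
R = 970.3225 * 0.9826 / 9.81 = 97.1918 m

97.1918 m


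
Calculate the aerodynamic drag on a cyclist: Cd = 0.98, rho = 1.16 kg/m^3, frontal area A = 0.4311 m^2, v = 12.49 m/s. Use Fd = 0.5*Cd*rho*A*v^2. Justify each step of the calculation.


Fd = 0.5 * Cd * rho * A * v^2
Fd = 0.5 * 0.98 * 1.16 * 0.4311 * 12.49^2
v^2 = 156.0001
Fd = 0.5 * 0.98 * 1.16 * 0.4311 * 156.0001 = 38.2258 N

38.2258 N


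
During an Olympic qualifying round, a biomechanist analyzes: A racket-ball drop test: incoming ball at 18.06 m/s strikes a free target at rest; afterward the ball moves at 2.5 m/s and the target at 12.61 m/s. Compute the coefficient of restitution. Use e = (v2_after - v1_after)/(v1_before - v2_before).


e = (v2_after - v1_after) / (v1_before - v2_before)
Numerator = 12.61 - 2.5 = 10.11
Denominator = 18.06 - 0 = 18.06
e = 10.11 / 18.06 = 0.5598

0.5598


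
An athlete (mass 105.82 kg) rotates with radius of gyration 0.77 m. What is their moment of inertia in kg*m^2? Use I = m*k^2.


I = m * k^2
I = 105.82 * 0.77^2
I = 105.82 * 0.5929 = 62.7407 kg*m^2

62.7407 kg*m^2


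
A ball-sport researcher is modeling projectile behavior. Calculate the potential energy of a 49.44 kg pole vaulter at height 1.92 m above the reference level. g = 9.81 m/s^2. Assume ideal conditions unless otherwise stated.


PE = m * g * h
PE = 49.44 * 9.81 * 1.92
PE = 485.0064 * 1.92 = 931.2123 J

931.2123 J


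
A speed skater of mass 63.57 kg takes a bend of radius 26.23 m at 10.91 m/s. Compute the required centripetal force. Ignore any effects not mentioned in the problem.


Fc = m * v^2 / r
v^2 = 10.91^2 = 119.0281
Fc = 63.57 * 119.0281 / 26.23
Fc = 7566.6163 / 26.23 = 288.4718 N

288.4718 N


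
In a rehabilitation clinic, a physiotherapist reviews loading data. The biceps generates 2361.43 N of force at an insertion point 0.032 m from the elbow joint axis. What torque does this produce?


tau = F * d
tau = 2361.43 * 0.032
tau = 75.5658 N*m

75.5658 N*m


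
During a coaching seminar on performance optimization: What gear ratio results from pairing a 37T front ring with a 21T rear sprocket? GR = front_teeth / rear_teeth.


GR = front_teeth / rear_teeth
GR = 37 / 21
GR = 1.7619

1.7619


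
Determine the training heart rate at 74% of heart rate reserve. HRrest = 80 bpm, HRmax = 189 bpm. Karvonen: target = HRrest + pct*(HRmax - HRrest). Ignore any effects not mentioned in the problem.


Target = HRrest + pct*(HRmax - HRrest)
Heart rate reserve = HRmax - HRrest = 189 - 80 = 109 bpm
Fraction = 74% = 0.74
Target = 80 + 0.74 * 109
Target = 80 + 80.66 = 160.66 bpm

160.66 bpm


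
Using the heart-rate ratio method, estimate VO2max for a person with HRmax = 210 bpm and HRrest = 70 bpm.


VO2max = 15.3 * HRmax / HRrest
VO2max = 15.3 * 210 / 70
VO2max = 3213 / 70 = 45.9 mL/kg/min

45.9 mL/kg/min


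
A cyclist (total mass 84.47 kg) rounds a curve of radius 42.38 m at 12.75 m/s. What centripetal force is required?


Fc = m * v^2 / r
v^2 = 12.75^2 = 162.5625
Fc = 84.47 * 162.5625 / 42.38
Fc = 13731.6544 / 42.38 = 324.0126 N

324.0126 N


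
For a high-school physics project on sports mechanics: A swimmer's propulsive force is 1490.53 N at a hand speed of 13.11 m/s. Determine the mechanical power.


P = F * v
P = 1490.53 * 13.11
P = 19540.8483 W

19540.8483 W


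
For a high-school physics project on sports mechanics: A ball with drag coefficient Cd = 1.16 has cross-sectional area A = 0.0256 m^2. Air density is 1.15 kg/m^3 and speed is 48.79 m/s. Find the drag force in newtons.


Fd = 0.5 * Cd * rho * A * v^2
Fd = 0.5 * 1.16 * 1.15 * 0.0256 * 48.79^2
v^2 = 2380.4641
Fd = 0.5 * 1.16 * 1.15 * 0.0256 * 2380.4641 = 40.6469 N

40.6469 N


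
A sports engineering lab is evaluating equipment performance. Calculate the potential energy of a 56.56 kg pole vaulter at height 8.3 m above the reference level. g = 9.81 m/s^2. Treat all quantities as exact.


PE = m * g * h
PE = 56.56 * 9.81 * 8.3
PE = 554.8536 * 8.3 = 4605.2849 J

4605.2849 J


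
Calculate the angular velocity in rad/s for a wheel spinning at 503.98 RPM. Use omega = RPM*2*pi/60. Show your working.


omega = RPM * 2 * pi / 60
omega = 503.98 * 2 * 3.14159 / 60
omega = 3166.5997 / 60 = 52.7767 rad/s

52.7767 rad/s


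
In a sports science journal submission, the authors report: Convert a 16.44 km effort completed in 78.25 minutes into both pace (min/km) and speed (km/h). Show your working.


Pace = time / distance = 78.25 min / 16.44 km = 4.7597 min/km
Speed = distance / time_in_hours = 16.44 / 1.3042 hr
Speed = 12.6058 km/h

4.7597 min/km, 12.6058 km/h


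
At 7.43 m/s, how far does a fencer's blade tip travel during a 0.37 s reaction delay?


d = v * t
d = 7.43 * 0.37
d = 2.7491 m

2.7491 m


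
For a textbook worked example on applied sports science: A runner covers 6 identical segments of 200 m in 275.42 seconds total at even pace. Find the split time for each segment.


Split time = total_time / n_laps = 275.42 / 6
Split time = 45.9033 s per lap

45.9033 s


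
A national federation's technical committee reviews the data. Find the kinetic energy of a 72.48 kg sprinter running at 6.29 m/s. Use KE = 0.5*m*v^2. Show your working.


KE = 0.5 * m * v^2
KE = 0.5 * 72.48 * 6.29^2
KE = 0.5 * 72.48 * 39.5641 = 1433.803 J

1433.803 J


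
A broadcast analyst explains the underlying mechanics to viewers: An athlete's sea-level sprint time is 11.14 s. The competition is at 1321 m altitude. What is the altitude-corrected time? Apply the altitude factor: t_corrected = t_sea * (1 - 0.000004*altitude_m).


Correction factor = 1 - 0.000004 * 1321 = 0.994716
t_corrected = t_sea * factor = 11.14 * 0.994716
t_corrected = 11.0811 s

11.0811 s


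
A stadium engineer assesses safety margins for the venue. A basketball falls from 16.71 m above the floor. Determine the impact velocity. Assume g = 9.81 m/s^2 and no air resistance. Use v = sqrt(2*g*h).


v = sqrt(2 * g * h)
v = sqrt(2 * 9.81 * 16.71)
v = sqrt(327.8502) = 18.1066 m/s

18.1066 m/s


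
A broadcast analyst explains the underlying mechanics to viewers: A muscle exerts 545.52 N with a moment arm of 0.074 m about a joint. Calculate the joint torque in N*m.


tau = F * d
tau = 545.52 * 0.074
tau = 40.3685 N*m

40.3685 N*m


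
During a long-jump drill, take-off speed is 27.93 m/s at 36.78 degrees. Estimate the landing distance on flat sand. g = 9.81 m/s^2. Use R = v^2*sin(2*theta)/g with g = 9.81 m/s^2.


R = v^2 * sin(2*theta) / g
Convert angle to radians: theta = 36.78 deg = 0.6419 rad
sin(2*theta) = sin(1.2839) = 0.9591
R = 27.93^2 * 0.9591 / 9.81
R = 780.0849 * 0.9591 / 9.81 = 76.2683 m

76.2683 m


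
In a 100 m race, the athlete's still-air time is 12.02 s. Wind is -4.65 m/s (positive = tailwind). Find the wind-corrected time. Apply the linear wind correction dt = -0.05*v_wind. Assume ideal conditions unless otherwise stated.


dt = -0.05 * v_wind = -0.05 * -4.65 = 0.2325 s
t_corrected = t_still + dt = 12.02 + (0.2325)
t_corrected = 12.2525 s

12.2525 s


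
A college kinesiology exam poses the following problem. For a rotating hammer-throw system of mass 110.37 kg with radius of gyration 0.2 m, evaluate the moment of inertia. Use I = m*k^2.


I = m * k^2
I = 110.37 * 0.2^2
I = 110.37 * 0.04 = 4.4148 kg*m^2

4.4148 kg*m^2


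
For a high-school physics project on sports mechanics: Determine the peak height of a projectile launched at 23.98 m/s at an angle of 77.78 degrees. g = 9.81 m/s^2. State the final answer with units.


H = (v*sin(theta))^2 / (2*g)
vy = v*sin(theta) = 23.98 * sin(77.78 deg) = 23.4367 m/s
H = vy^2 / (2*g) = 549.2772 / (2*9.81)
H = 549.2772 / 19.62 = 27.9958 m

27.9958 m


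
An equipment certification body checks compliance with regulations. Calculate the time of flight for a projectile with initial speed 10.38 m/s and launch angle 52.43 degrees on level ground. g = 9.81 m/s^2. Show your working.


T = 2*v*sin(theta)/g
sin(theta) = sin(52.43 deg) = 0.7926
T = 2*10.38*0.7926 / 9.81
T = 16.4546 / 9.81 = 1.6773 s

1.6773 s


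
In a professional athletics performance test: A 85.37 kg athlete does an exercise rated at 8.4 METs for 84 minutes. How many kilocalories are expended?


kcal = MET * mass * time_hr
Convert time: 84 min = 1.4 hr
kcal = 8.4 * 85.37 * 1.4
kcal = 1003.9512 kcal

1003.9512 kcal


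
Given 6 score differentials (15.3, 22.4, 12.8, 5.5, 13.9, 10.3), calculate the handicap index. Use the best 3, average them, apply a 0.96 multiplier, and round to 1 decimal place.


All differentials: 15.3, 22.4, 12.8, 5.5, 13.9, 10.3
Sorted: 5.5, 10.3, 12.8, 13.9, 15.3, 22.4
Best 3: 5.5, 10.3, 12.8
Average of best = 28.6 / 3 = 9.5333
Raw index = 9.5333 * 0.96 = 9.152
Handicap index = round(9.152, 1) = 9.2

9.2


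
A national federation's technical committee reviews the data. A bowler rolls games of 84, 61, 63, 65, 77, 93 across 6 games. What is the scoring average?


Average = sum / n
Sum = 443
Average = 443 / 6 = 73.8333

73.8333


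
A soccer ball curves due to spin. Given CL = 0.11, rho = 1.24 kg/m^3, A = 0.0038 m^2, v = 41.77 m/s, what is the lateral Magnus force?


FM = 0.5 * CL * rho * A * v^2
FM = 0.5 * 0.11 * 1.24 * 0.0038 * 41.77^2
v^2 = 1744.7329
FM = 0.5 * 0.11 * 1.24 * 0.0038 * 1744.7329 = 0.4522 N

0.4522 N


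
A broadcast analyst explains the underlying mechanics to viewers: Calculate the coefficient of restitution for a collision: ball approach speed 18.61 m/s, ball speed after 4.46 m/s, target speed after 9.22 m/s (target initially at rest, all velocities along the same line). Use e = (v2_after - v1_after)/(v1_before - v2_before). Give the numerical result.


e = (v2_after - v1_after) / (v1_before - v2_before)
Numerator = 9.22 - 4.46 = 4.76
Denominator = 18.61 - 0 = 18.61
e = 4.76 / 18.61 = 0.2558

0.2558


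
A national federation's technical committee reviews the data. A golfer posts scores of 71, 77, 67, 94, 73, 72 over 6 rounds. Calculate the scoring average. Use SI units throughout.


Average = sum / n
Sum = 454
Average = 454 / 6 = 75.6667

75.6667


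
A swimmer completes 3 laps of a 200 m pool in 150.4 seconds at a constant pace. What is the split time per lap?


Split time = total_time / n_laps = 150.4 / 3
Split time = 50.1333 s per lap

50.1333 s


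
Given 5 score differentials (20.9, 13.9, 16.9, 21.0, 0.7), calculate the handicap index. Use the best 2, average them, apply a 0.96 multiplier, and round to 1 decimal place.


All differentials: 20.9, 13.9, 16.9, 21.0, 0.7
Sorted: 0.7, 13.9, 16.9, 20.9, 21.0
Best 2: 0.7, 13.9
Average of best = 14.6 / 2 = 7.3
Raw index = 7.3 * 0.96 = 7.008
Handicap index = round(7.008, 1) = 7.0

7.0


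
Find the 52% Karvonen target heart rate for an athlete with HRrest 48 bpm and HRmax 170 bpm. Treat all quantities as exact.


Target = HRrest + pct*(HRmax - HRrest)
Heart rate reserve = HRmax - HRrest = 170 - 48 = 122 bpm
Fraction = 52% = 0.52
Target = 48 + 0.52 * 122
Target = 48 + 63.44 = 111.44 bpm

111.44 bpm


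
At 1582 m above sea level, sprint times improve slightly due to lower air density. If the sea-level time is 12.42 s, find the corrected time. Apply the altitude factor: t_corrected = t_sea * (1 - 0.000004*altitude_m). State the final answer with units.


Correction factor = 1 - 0.000004 * 1582 = 0.993672
t_corrected = t_sea * factor = 12.42 * 0.993672
t_corrected = 12.3414 s

12.3414 s


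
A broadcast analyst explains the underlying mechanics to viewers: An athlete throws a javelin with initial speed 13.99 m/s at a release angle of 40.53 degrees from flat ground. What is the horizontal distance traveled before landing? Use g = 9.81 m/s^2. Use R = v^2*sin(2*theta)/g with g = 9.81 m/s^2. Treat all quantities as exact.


R = v^2 * sin(2*theta) / g
Convert angle to radians: theta = 40.53 deg = 0.7074 rad
sin(2*theta) = sin(1.4148) = 0.9879
R = 13.99^2 * 0.9879 / 9.81
R = 195.7201 * 0.9879 / 9.81 = 19.7087 m

19.7087 m


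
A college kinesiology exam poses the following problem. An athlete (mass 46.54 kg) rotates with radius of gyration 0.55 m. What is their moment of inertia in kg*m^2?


I = m * k^2
I = 46.54 * 0.55^2
I = 46.54 * 0.3025 = 14.0784 kg*m^2

14.0784 kg*m^2


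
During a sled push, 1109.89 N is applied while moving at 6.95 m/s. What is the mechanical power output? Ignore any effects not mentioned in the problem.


P = F * v
P = 1109.89 * 6.95
P = 7713.7355 W

7713.7355 W


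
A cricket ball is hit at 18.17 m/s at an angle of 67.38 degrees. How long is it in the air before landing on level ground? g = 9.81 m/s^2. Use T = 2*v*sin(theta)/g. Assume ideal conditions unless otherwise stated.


T = 2*v*sin(theta)/g
sin(theta) = sin(67.38 deg) = 0.9231
T = 2*18.17*0.9231 / 9.81
T = 33.5446 / 9.81 = 3.4194 s

3.4194 s


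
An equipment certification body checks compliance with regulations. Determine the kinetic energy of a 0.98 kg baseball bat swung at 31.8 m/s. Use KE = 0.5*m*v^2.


KE = 0.5 * m * v^2
KE = 0.5 * 0.98 * 31.8^2
KE = 0.5 * 0.98 * 1011.24 = 495.5076 J

495.5076 J


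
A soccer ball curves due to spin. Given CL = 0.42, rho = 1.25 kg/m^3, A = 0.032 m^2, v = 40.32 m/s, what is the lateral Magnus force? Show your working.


FM = 0.5 * CL * rho * A * v^2
FM = 0.5 * 0.42 * 1.25 * 0.032 * 40.32^2
v^2 = 1625.7024
FM = 0.5 * 0.42 * 1.25 * 0.032 * 1625.7024 = 13.6559 N

13.6559 N


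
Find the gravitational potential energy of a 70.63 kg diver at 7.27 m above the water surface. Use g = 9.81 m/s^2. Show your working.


PE = m * g * h
PE = 70.63 * 9.81 * 7.27
PE = 692.8803 * 7.27 = 5037.2398 J

5037.2398 J


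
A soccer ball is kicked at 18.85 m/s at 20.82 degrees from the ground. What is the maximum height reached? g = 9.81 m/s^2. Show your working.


H = (v*sin(theta))^2 / (2*g)
vy = v*sin(theta) = 18.85 * sin(20.82 deg) = 6.6999 m/s
H = vy^2 / (2*g) = 44.8889 / (2*9.81)
H = 44.8889 / 19.62 = 2.2879 m

2.2879 m


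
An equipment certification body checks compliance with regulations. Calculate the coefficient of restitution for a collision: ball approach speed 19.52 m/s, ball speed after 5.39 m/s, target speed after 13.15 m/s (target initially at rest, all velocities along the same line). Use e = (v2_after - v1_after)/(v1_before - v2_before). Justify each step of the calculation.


e = (v2_after - v1_after) / (v1_before - v2_before)
Numerator = 13.15 - 5.39 = 7.76
Denominator = 19.52 - 0 = 19.52
e = 7.76 / 19.52 = 0.3975

0.3975


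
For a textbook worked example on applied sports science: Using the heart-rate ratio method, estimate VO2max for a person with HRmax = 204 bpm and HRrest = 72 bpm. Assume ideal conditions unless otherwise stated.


VO2max = 15.3 * HRmax / HRrest
VO2max = 15.3 * 204 / 72
VO2max = 3121.2 / 72 = 43.35 mL/kg/min

43.35 mL/kg/min


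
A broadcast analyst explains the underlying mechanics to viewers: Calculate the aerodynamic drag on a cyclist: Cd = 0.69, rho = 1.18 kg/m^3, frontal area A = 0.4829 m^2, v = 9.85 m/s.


Fd = 0.5 * Cd * rho * A * v^2
Fd = 0.5 * 0.69 * 1.18 * 0.4829 * 9.85^2
v^2 = 97.0225
Fd = 0.5 * 0.69 * 1.18 * 0.4829 * 97.0225 = 19.0735 N

19.0735 N


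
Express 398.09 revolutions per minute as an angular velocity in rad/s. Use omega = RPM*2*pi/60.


omega = RPM * 2 * pi / 60
omega = 398.09 * 2 * 3.14159 / 60
omega = 2501.2732 / 60 = 41.6879 rad/s

41.6879 rad/s


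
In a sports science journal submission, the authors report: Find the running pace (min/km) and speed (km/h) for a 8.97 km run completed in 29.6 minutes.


Pace = time / distance = 29.6 min / 8.97 km = 3.2999 min/km
Speed = distance / time_in_hours = 8.97 / 0.4933 hr
Speed = 18.1824 km/h

3.2999 min/km, 18.1824 km/h


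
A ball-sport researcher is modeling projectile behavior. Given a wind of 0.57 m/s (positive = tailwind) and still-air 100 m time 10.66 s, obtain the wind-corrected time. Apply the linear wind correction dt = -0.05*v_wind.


dt = -0.05 * v_wind = -0.05 * 0.57 = -0.0285 s
t_corrected = t_still + dt = 10.66 + (-0.0285)
t_corrected = 10.6315 s

10.6315 s


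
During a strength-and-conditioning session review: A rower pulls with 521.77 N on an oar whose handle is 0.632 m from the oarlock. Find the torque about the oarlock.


tau = F * d
tau = 521.77 * 0.632
tau = 329.7586 N*m

329.7586 N*m


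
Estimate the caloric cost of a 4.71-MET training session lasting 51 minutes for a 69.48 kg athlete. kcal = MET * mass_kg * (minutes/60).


kcal = MET * mass * time_hr
Convert time: 51 min = 0.85 hr
kcal = 4.71 * 69.48 * 0.85
kcal = 278.1632 kcal

278.1632 kcal


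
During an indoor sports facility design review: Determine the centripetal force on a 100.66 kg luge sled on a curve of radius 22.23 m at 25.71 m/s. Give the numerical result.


Fc = m * v^2 / r
v^2 = 25.71^2 = 661.0041
Fc = 100.66 * 661.0041 / 22.23
Fc = 66536.6727 / 22.23 = 2993.1027 N

2993.1027 N


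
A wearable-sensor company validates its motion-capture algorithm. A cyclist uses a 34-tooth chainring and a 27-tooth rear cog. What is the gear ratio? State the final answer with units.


GR = front_teeth / rear_teeth
GR = 34 / 27
GR = 1.2593

1.2593


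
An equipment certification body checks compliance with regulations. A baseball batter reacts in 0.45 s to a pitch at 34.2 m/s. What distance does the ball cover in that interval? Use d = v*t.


d = v * t
d = 34.2 * 0.45
d = 15.39 m

15.39 m


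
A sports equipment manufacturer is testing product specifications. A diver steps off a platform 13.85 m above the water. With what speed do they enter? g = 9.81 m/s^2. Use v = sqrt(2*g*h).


v = sqrt(2 * g * h)
v = sqrt(2 * 9.81 * 13.85)
v = sqrt(271.737) = 16.4844 m/s

16.4844 m/s


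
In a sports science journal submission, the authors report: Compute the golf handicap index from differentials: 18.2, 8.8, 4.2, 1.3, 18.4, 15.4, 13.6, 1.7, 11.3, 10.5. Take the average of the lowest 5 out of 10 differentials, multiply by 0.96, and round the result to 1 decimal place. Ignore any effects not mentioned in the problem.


All differentials: 18.2, 8.8, 4.2, 1.3, 18.4, 15.4, 13.6, 1.7, 11.3, 10.5
Sorted: 1.3, 1.7, 4.2, 8.8, 10.5, 11.3, 13.6, 15.4, 18.2, 18.4
Best 5: 1.3, 1.7, 4.2, 8.8, 10.5
Average of best = 26.5 / 5 = 5.3
Raw index = 5.3 * 0.96 = 5.088
Handicap index = round(5.088, 1) = 5.1

5.1


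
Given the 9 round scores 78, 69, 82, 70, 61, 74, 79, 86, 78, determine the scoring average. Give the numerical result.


Average = sum / n
Sum = 677
Average = 677 / 9 = 75.2222

75.2222


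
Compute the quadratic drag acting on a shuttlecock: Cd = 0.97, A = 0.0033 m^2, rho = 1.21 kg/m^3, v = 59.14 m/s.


Fd = 0.5 * Cd * rho * A * v^2
Fd = 0.5 * 0.97 * 1.21 * 0.0033 * 59.14^2
v^2 = 3497.5396
Fd = 0.5 * 0.97 * 1.21 * 0.0033 * 3497.5396 = 6.7734 N

6.7734 N


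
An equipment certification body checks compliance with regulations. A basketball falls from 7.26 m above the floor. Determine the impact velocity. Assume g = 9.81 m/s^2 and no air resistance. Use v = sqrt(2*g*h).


v = sqrt(2 * g * h)
v = sqrt(2 * 9.81 * 7.26)
v = sqrt(142.4412) = 11.9349 m/s

11.9349 m/s


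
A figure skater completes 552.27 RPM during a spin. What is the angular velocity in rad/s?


omega = RPM * 2 * pi / 60
omega = 552.27 * 2 * 3.14159 / 60
omega = 3470.0147 / 60 = 57.8336 rad/s

57.8336 rad/s


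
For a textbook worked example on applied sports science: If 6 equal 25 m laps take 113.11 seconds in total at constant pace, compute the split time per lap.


Split time = total_time / n_laps = 113.11 / 6
Split time = 18.8517 s per lap

18.8517 s


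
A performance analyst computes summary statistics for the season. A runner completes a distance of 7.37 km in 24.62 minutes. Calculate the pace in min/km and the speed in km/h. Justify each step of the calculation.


Pace = time / distance = 24.62 min / 7.37 km = 3.3406 min/km
Speed = distance / time_in_hours = 7.37 / 0.4103 hr
Speed = 17.961 km/h

3.3406 min/km, 17.961 km/h


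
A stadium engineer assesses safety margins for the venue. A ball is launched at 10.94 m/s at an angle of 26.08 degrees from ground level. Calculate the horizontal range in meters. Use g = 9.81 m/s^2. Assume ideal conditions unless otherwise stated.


R = v^2 * sin(2*theta) / g
Convert angle to radians: theta = 26.08 deg = 0.4552 rad
sin(2*theta) = sin(0.9104) = 0.7897
R = 10.94^2 * 0.7897 / 9.81
R = 119.6836 * 0.7897 / 9.81 = 9.6348 m

9.6348 m


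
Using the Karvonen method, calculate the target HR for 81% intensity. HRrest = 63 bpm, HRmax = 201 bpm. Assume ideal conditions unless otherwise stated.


Target = HRrest + pct*(HRmax - HRrest)
Heart rate reserve = HRmax - HRrest = 201 - 63 = 138 bpm
Fraction = 81% = 0.81
Target = 63 + 0.81 * 138
Target = 63 + 111.78 = 174.78 bpm

174.78 bpm


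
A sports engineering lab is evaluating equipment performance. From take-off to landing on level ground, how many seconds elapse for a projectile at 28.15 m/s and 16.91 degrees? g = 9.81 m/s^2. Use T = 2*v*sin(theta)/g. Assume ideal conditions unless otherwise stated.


T = 2*v*sin(theta)/g
sin(theta) = sin(16.91 deg) = 0.2909
T = 2*28.15*0.2909 / 9.81
T = 16.3759 / 9.81 = 1.6693 s

1.6693 s


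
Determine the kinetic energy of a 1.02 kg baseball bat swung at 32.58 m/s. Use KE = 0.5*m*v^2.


KE = 0.5 * m * v^2
KE = 0.5 * 1.02 * 32.58^2
KE = 0.5 * 1.02 * 1061.4564 = 541.3428 J

541.3428 J


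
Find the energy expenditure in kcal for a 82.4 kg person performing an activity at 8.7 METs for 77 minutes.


kcal = MET * mass * time_hr
Convert time: 77 min = 1.2833 hr
kcal = 8.7 * 82.4 * 1.2833
kcal = 919.996 kcal

919.996 kcal


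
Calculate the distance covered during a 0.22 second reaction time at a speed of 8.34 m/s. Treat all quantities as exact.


d = v * t
d = 8.34 * 0.22
d = 1.8348 m

1.8348 m


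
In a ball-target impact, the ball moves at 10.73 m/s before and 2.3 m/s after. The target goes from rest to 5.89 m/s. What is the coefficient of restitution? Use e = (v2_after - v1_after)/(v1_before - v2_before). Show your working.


e = (v2_after - v1_after) / (v1_before - v2_before)
Numerator = 5.89 - 2.3 = 3.59
Denominator = 10.73 - 0 = 10.73
e = 3.59 / 10.73 = 0.3346

0.3346


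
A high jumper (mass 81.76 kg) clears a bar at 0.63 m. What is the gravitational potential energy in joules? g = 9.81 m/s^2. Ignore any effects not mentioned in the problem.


PE = m * g * h
PE = 81.76 * 9.81 * 0.63
PE = 802.0656 * 0.63 = 505.3013 J

505.3013 J


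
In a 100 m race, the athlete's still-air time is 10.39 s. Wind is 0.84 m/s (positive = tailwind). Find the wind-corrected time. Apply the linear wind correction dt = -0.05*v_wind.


dt = -0.05 * v_wind = -0.05 * 0.84 = -0.042 s
t_corrected = t_still + dt = 10.39 + (-0.042)
t_corrected = 10.348 s

10.348 s


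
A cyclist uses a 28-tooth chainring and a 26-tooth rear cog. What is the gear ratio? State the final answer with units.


GR = front_teeth / rear_teeth
GR = 28 / 26
GR = 1.0769

1.0769


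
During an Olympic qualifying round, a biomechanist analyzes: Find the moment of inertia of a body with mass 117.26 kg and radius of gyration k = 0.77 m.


I = m * k^2
I = 117.26 * 0.77^2
I = 117.26 * 0.5929 = 69.5235 kg*m^2

69.5235 kg*m^2


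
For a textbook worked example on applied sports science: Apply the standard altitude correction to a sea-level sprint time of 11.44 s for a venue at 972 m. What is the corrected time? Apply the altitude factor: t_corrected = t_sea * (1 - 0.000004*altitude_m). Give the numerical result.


Correction factor = 1 - 0.000004 * 972 = 0.996112
t_corrected = t_sea * factor = 11.44 * 0.996112
t_corrected = 11.3955 s

11.3955 s


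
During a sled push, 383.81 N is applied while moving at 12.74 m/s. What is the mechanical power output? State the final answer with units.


P = F * v
P = 383.81 * 12.74
P = 4889.7394 W

4889.7394 W


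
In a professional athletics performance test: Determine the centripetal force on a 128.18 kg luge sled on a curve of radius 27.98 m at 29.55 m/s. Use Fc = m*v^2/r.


Fc = m * v^2 / r
v^2 = 29.55^2 = 873.2025
Fc = 128.18 * 873.2025 / 27.98
Fc = 111927.0964 / 27.98 = 4000.2536 N

4000.2536 N


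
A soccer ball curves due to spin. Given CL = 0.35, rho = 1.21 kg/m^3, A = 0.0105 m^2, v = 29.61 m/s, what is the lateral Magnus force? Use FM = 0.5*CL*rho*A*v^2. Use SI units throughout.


FM = 0.5 * CL * rho * A * v^2
FM = 0.5 * 0.35 * 1.21 * 0.0105 * 29.61^2
v^2 = 876.7521
FM = 0.5 * 0.35 * 1.21 * 0.0105 * 876.7521 = 1.9493 N

1.9493 N


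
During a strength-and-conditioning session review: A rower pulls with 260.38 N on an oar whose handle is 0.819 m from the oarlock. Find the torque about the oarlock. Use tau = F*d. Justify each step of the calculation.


tau = F * d
tau = 260.38 * 0.819
tau = 213.2512 N*m

213.2512 N*m


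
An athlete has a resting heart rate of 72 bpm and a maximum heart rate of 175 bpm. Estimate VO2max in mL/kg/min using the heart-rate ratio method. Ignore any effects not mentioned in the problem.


VO2max = 15.3 * HRmax / HRrest
VO2max = 15.3 * 175 / 72
VO2max = 2677.5 / 72 = 37.1875 mL/kg/min

37.1875 mL/kg/min


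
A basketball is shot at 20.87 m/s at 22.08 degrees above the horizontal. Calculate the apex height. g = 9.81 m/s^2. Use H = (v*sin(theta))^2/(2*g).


H = (v*sin(theta))^2 / (2*g)
vy = v*sin(theta) = 20.87 * sin(22.08 deg) = 7.8451 m/s
H = vy^2 / (2*g) = 61.5448 / (2*9.81)
H = 61.5448 / 19.62 = 3.1368 m

3.1368 m


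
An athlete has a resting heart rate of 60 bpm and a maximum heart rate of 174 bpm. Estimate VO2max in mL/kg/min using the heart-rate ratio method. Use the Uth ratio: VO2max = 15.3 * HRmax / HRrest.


VO2max = 15.3 * HRmax / HRrest
VO2max = 15.3 * 174 / 60
VO2max = 2662.2 / 60 = 44.37 mL/kg/min

44.37 mL/kg/min


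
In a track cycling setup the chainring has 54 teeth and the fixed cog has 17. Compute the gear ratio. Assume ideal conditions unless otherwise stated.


GR = front_teeth / rear_teeth
GR = 54 / 17
GR = 3.1765

3.1765


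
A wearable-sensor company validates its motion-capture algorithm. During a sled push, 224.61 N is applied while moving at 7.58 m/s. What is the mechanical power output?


P = F * v
P = 224.61 * 7.58
P = 1702.5438 W

1702.5438 W


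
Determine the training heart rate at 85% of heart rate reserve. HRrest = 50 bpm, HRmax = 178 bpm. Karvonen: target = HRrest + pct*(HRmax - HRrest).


Target = HRrest + pct*(HRmax - HRrest)
Heart rate reserve = HRmax - HRrest = 178 - 50 = 128 bpm
Fraction = 85% = 0.85
Target = 50 + 0.85 * 128
Target = 50 + 108.8 = 158.8 bpm

158.8 bpm


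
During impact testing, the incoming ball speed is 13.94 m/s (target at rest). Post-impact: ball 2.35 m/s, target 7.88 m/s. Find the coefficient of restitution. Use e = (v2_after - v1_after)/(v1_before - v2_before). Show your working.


e = (v2_after - v1_after) / (v1_before - v2_before)
Numerator = 7.88 - 2.35 = 5.53
Denominator = 13.94 - 0 = 13.94
e = 5.53 / 13.94 = 0.3967

0.3967


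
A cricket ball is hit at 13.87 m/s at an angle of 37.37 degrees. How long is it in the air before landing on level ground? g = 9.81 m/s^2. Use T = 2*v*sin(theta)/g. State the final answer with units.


T = 2*v*sin(theta)/g
sin(theta) = sin(37.37 deg) = 0.607
T = 2*13.87*0.607 / 9.81
T = 16.8371 / 9.81 = 1.7163 s

1.7163 s


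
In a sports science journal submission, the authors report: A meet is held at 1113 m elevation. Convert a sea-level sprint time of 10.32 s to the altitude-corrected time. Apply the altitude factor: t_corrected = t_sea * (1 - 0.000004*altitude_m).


Correction factor = 1 - 0.000004 * 1113 = 0.995548
t_corrected = t_sea * factor = 10.32 * 0.995548
t_corrected = 10.2741 s

10.2741 s


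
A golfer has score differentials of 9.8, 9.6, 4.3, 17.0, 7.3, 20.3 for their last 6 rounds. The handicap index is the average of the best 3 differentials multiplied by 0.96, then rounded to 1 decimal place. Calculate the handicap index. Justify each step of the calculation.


All differentials: 9.8, 9.6, 4.3, 17.0, 7.3, 20.3
Sorted: 4.3, 7.3, 9.6, 9.8, 17.0, 20.3
Best 3: 4.3, 7.3, 9.6
Average of best = 21.2 / 3 = 7.0667
Raw index = 7.0667 * 0.96 = 6.784
Handicap index = round(6.784, 1) = 6.8

6.8


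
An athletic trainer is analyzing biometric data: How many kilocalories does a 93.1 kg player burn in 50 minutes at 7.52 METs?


kcal = MET * mass * time_hr
Convert time: 50 min = 0.8333 hr
kcal = 7.52 * 93.1 * 0.8333
kcal = 583.4267 kcal

583.4267 kcal


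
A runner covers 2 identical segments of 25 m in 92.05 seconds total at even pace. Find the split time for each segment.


Split time = total_time / n_laps = 92.05 / 2
Split time = 46.025 s per lap

46.025 s


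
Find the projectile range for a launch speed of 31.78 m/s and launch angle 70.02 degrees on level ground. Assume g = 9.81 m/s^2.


R = v^2 * sin(2*theta) / g
Convert angle to radians: theta = 70.02 deg = 1.2221 rad
sin(2*theta) = sin(2.4442) = 0.6423
R = 31.78^2 * 0.6423 / 9.81
R = 1009.9684 * 0.6423 / 9.81 = 66.1218 m

66.1218 m


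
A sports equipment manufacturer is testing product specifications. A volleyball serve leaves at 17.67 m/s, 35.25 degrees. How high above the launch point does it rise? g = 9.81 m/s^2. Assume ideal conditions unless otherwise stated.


H = (v*sin(theta))^2 / (2*g)
vy = v*sin(theta) = 17.67 * sin(35.25 deg) = 10.1982 m/s
H = vy^2 / (2*g) = 104.0024 / (2*9.81)
H = 104.0024 / 19.62 = 5.3008 m

5.3008 m


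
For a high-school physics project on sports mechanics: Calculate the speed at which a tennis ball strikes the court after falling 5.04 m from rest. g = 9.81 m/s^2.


v = sqrt(2 * g * h)
v = sqrt(2 * 9.81 * 5.04)
v = sqrt(98.8848) = 9.9441 m/s

9.9441 m/s


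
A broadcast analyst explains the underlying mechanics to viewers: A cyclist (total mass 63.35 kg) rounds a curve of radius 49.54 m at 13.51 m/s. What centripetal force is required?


Fc = m * v^2 / r
v^2 = 13.51^2 = 182.5201
Fc = 63.35 * 182.5201 / 49.54
Fc = 11562.6483 / 49.54 = 233.4002 N

233.4002 N


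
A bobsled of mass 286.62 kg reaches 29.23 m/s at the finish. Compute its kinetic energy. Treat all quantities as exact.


KE = 0.5 * m * v^2
KE = 0.5 * 286.62 * 29.23^2
KE = 0.5 * 286.62 * 854.3929 = 122443.0465 J

122443.0465 J


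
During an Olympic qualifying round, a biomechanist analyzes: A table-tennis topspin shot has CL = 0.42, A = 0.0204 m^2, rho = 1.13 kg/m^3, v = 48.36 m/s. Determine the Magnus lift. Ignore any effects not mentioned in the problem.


FM = 0.5 * CL * rho * A * v^2
FM = 0.5 * 0.42 * 1.13 * 0.0204 * 48.36^2
v^2 = 2338.6896
FM = 0.5 * 0.42 * 1.13 * 0.0204 * 2338.6896 = 11.3214 N

11.3214 N


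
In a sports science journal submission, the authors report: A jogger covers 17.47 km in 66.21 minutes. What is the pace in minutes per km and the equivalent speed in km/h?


Pace = time / distance = 66.21 min / 17.47 km = 3.7899 min/km
Speed = distance / time_in_hours = 17.47 / 1.1035 hr
Speed = 15.8314 km/h

3.7899 min/km, 15.8314 km/h


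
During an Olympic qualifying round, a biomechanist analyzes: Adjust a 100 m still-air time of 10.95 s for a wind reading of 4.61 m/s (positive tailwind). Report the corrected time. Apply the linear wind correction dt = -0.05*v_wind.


dt = -0.05 * v_wind = -0.05 * 4.61 = -0.2305 s
t_corrected = t_still + dt = 10.95 + (-0.2305)
t_corrected = 10.7195 s

10.7195 s


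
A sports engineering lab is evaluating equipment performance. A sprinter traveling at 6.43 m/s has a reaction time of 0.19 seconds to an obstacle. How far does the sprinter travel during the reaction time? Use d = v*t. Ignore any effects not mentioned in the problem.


d = v * t
d = 6.43 * 0.19
d = 1.2217 m

1.2217 m


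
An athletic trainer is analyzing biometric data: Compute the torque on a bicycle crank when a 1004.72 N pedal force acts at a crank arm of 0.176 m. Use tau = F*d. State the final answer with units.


tau = F * d
tau = 1004.72 * 0.176
tau = 176.8307 N*m

176.8307 N*m


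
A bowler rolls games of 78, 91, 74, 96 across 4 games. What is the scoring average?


Average = sum / n
Sum = 339
Average = 339 / 4 = 84.75

84.75


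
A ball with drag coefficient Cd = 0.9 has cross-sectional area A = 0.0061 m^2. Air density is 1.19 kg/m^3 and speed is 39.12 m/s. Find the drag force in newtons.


Fd = 0.5 * Cd * rho * A * v^2
Fd = 0.5 * 0.9 * 1.19 * 0.0061 * 39.12^2
v^2 = 1530.3744
Fd = 0.5 * 0.9 * 1.19 * 0.0061 * 1530.3744 = 4.999 N

4.999 N


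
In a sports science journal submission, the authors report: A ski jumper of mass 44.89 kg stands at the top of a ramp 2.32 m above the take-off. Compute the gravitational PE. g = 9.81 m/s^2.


PE = m * g * h
PE = 44.89 * 9.81 * 2.32
PE = 440.3709 * 2.32 = 1021.6605 J

1021.6605 J


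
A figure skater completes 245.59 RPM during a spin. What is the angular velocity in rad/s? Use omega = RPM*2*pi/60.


omega = RPM * 2 * pi / 60
omega = 245.59 * 2 * 3.14159 / 60
omega = 1543.0875 / 60 = 25.7181 rad/s

25.7181 rad/s


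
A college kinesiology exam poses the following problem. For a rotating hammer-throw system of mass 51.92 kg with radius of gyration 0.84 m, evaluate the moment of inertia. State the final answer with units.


I = m * k^2
I = 51.92 * 0.84^2
I = 51.92 * 0.7056 = 36.6348 kg*m^2

36.6348 kg*m^2


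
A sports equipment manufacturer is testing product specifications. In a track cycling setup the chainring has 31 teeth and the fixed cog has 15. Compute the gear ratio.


GR = front_teeth / rear_teeth
GR = 31 / 15
GR = 2.0667

2.0667


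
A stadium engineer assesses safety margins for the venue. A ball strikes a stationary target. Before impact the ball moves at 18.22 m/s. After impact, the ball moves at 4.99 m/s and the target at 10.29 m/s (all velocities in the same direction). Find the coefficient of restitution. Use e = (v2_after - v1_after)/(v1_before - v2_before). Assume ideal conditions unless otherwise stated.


e = (v2_after - v1_after) / (v1_before - v2_before)
Numerator = 10.29 - 4.99 = 5.3
Denominator = 18.22 - 0 = 18.22
e = 5.3 / 18.22 = 0.2909

0.2909


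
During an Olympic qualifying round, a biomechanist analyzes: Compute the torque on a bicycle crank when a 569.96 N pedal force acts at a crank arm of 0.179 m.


tau = F * d
tau = 569.96 * 0.179
tau = 102.0228 N*m

102.0228 N*m


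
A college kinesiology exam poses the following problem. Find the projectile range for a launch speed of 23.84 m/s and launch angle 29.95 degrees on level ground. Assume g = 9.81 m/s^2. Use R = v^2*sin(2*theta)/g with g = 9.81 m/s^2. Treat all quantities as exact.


R = v^2 * sin(2*theta) / g
Convert angle to radians: theta = 29.95 deg = 0.5227 rad
sin(2*theta) = sin(1.0455) = 0.8652
R = 23.84^2 * 0.8652 / 9.81
R = 568.3456 * 0.8652 / 9.81 = 50.1228 m

50.1228 m


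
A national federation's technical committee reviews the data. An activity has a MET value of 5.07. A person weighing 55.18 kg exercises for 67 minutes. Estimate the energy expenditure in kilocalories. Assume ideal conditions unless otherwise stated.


kcal = MET * mass * time_hr
Convert time: 67 min = 1.1167 hr
kcal = 5.07 * 55.18 * 1.1167
kcal = 312.4016 kcal

312.4016 kcal


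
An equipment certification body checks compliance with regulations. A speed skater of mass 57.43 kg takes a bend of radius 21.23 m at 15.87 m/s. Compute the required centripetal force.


Fc = m * v^2 / r
v^2 = 15.87^2 = 251.8569
Fc = 57.43 * 251.8569 / 21.23
Fc = 14464.1418 / 21.23 = 681.3067 N

681.3067 N


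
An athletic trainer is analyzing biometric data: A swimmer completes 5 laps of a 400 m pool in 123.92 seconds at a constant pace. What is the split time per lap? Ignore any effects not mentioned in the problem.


Split time = total_time / n_laps = 123.92 / 5
Split time = 24.784 s per lap

24.784 s


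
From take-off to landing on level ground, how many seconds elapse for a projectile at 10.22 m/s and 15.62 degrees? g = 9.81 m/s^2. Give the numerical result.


T = 2*v*sin(theta)/g
sin(theta) = sin(15.62 deg) = 0.2693
T = 2*10.22*0.2693 / 9.81
T = 5.5036 / 9.81 = 0.561 s

0.561 s


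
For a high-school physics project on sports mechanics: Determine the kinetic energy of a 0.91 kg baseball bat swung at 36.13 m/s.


KE = 0.5 * m * v^2
KE = 0.5 * 0.91 * 36.13^2
KE = 0.5 * 0.91 * 1305.3769 = 593.9465 J

593.9465 J


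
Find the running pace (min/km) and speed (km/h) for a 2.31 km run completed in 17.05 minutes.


Pace = time / distance = 17.05 min / 2.31 km = 7.381 min/km
Speed = distance / time_in_hours = 2.31 / 0.2842 hr
Speed = 8.129 km/h

7.381 min/km, 8.129 km/h


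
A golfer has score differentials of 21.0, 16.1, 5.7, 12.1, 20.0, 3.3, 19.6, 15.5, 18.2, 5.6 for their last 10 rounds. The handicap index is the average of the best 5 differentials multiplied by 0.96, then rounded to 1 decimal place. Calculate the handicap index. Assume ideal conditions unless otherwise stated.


All differentials: 21.0, 16.1, 5.7, 12.1, 20.0, 3.3, 19.6, 15.5, 18.2, 5.6
Sorted: 3.3, 5.6, 5.7, 12.1, 15.5, 16.1, 18.2, 19.6, 20.0, 21.0
Best 5: 3.3, 5.6, 5.7, 12.1, 15.5
Average of best = 42.2 / 5 = 8.44
Raw index = 8.44 * 0.96 = 8.1024
Handicap index = round(8.1024, 1) = 8.1

8.1
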